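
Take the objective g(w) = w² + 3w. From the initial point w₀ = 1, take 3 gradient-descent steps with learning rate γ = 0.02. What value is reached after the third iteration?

g′(w) = 2w + 3
w₁ = 1 − 0.02·5 = 0.9
w₂ = 0.9 − 0.02·4.8 = 0.804
w₃ = 0.804 − 0.02·4.608 = 0.71184

0.71184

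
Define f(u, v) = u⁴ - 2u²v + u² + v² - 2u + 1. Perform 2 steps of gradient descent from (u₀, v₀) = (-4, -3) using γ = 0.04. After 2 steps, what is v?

∇f = (4u³ - 4uv + 2u - 2, -2u² + 2v)
Step 1: at (-4, -3), ∇f = (-314, -38) → (-4, -3) − 0.04·(-314, -38) = (8.56, -1.48)
Step 2: at (8.56, -1.48), ∇f = (2574.683264, -149.5072) → (8.56, -1.48) − 0.04·(2574.683264, -149.5072) = (-94.42733056, 4.500288)
v = 4.500288

4.500288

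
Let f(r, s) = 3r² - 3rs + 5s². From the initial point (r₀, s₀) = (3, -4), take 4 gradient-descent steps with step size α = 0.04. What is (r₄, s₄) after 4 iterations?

∇f = (6r - 3s, -3r + 10s)
(r₁, s₁) = (3, -4) − 0.04·(30, -49) = (1.8, -2.04)
(r₂, s₂) = (1.8, -2.04) − 0.04·(16.92, -25.8) = (1.1232, -1.008)
(r₃, s₃) = (1.1232, -1.008) − 0.04·(9.7632, -13.4496) = (0.732672, -0.470016)
(r₄, s₄) = (0.732672, -0.470016) − 0.04·(5.80608, -6.898176) = (0.5004288, -0.19408896)

(0.5004288, -0.19408896)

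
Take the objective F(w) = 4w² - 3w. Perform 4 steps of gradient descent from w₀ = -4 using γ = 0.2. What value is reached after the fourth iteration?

F′(w) = 8w - 3
Step 1: F′(-4) = -35; w₁ = -4 − 0.2·(-35) = 3
Step 2: F′(3) = 21; w₂ = 3 − 0.2·21 = -1.2
Step 3: F′(-1.2) = -12.6; w₃ = -1.2 − 0.2·(-12.6) = 1.32
Step 4: F′(1.32) = 7.56; w₄ = 1.32 − 0.2·7.56 = -0.192

-0.192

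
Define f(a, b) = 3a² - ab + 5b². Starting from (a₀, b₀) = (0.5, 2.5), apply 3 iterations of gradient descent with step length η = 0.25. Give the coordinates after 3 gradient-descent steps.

(1.9296875, -8.5703125)

∇f = (6a - b, -a + 10b)
Step 1: at (0.5, 2.5), ∇f = (0.5, 24.5) → (0.5, 2.5) − 0.25·(0.5, 24.5) = (0.375, -3.625)
Step 2: at (0.375, -3.625), ∇f = (5.875, -36.625) → (0.375, -3.625) − 0.25·(5.875, -36.625) = (-1.09375, 5.53125)
Step 3: at (-1.09375, 5.53125), ∇f = (-12.09375, 56.40625) → (-1.09375, 5.53125) − 0.25·(-12.09375, 56.40625) = (1.9296875, -8.5703125)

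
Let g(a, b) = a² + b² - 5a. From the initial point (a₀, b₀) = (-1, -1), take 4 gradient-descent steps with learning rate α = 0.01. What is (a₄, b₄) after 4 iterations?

∇g = (2a - 5, 2b)
(a₁, b₁) = (-1, -1) − 0.01·(-7, -2) = (-0.93, -0.98)
(a₂, b₂) = (-0.93, -0.98) − 0.01·(-6.86, -1.96) = (-0.8614, -0.9604)
(a₃, b₃) = (-0.8614, -0.9604) − 0.01·(-6.7228, -1.9208) = (-0.794172, -0.941192)
(a₄, b₄) = (-0.794172, -0.941192) − 0.01·(-6.588344, -1.882384) = (-0.72828856, -0.92236816)

(-0.72828856, -0.92236816)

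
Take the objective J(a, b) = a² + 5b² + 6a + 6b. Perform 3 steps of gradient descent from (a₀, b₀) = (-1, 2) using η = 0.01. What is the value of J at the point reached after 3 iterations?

∇J = (2a + 6, 10b + 6)
(a₁, b₁) = (-1, 2) − 0.01·(4, 26) = (-1.04, 1.74)
(a₂, b₂) = (-1.04, 1.74) − 0.01·(3.92, 23.4) = (-1.0792, 1.506)
(a₃, b₃) = (-1.0792, 1.506) − 0.01·(3.8416, 21.06) = (-1.117616, 1.2954)
J(-1.117616, 1.2954) = 10.706075323456

10.706075323456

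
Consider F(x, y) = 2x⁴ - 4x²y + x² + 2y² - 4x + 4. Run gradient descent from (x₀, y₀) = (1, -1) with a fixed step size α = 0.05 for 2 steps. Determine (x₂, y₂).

(0.3872, -0.462)

∇F = (8x³ - 8xy + 2x - 4, -4x² + 4y)
(x₁, y₁) = (1, -1) − 0.05·(14, -8) = (0.3, -0.6)
(x₂, y₂) = (0.3, -0.6) − 0.05·(-1.744, -2.76) = (0.3872, -0.462)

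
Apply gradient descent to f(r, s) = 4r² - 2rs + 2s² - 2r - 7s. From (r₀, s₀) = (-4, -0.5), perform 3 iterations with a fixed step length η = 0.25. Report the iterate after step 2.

∇f = (8r - 2s - 2, -2r + 4s - 7)
Step 1: at (-4, -0.5), ∇f = (-33, -1) → (-4, -0.5) − 0.25·(-33, -1) = (4.25, -0.25)
Step 2: at (4.25, -0.25), ∇f = (32.5, -16.5) → (4.25, -0.25) − 0.25·(32.5, -16.5) = (-3.875, 3.875)

(-3.875, 3.875)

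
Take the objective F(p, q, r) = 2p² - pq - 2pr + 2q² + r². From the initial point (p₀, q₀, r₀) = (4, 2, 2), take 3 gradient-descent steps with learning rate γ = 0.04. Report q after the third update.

∇F = (4p - q - 2r, -p + 4q, -2p + 2r)
Step 1: at (4, 2, 2), ∇F = (10, 4, -4) → (4, 2, 2) − 0.04·(10, 4, -4) = (3.6, 1.84, 2.16)
Step 2: at (3.6, 1.84, 2.16), ∇F = (8.24, 3.76, -2.88) → (3.6, 1.84, 2.16) − 0.04·(8.24, 3.76, -2.88) = (3.2704, 1.6896, 2.2752)
Step 3: at (3.2704, 1.6896, 2.2752), ∇F = (6.8416, 3.488, -1.9904) → (3.2704, 1.6896, 2.2752) − 0.04·(6.8416, 3.488, -1.9904) = (2.996736, 1.55008, 2.354816)
q = 1.55008

1.55008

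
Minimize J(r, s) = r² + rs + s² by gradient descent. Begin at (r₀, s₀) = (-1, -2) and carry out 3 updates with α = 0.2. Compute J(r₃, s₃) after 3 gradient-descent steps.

0.093184

∇J = (2r + s, r + 2s)
Step 1: at (-1, -2), ∇J = (-4, -5) → (-1, -2) − 0.2·(-4, -5) = (-0.2, -1)
Step 2: at (-0.2, -1), ∇J = (-1.4, -2.2) → (-0.2, -1) − 0.2·(-1.4, -2.2) = (0.08, -0.56)
Step 3: at (0.08, -0.56), ∇J = (-0.4, -1.04) → (0.08, -0.56) − 0.2·(-0.4, -1.04) = (0.16, -0.352)
J(0.16, -0.352) = 0.093184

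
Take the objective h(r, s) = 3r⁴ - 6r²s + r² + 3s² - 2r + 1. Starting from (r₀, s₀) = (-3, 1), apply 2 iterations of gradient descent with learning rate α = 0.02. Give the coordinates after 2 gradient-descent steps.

∇h = (12r³ - 12rs + 2r - 2, -6r² + 6s)
Step 1: at (-3, 1), ∇h = (-296, -48) → (-3, 1) − 0.02·(-296, -48) = (2.92, 1.96)
Step 2: at (2.92, 1.96), ∇h = (233.926656, -39.3984) → (2.92, 1.96) − 0.02·(233.926656, -39.3984) = (-1.75853312, 2.747968)

(-1.75853312, 2.747968)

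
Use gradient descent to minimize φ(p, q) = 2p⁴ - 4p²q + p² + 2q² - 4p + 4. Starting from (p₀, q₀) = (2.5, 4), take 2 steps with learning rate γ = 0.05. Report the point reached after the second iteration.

(0.7328, 3.568)

∇φ = (8p³ - 8pq + 2p - 4, -4p² + 4q)
(p₁, q₁) = (2.5, 4) − 0.05·(46, -9) = (0.2, 4.45)
(p₂, q₂) = (0.2, 4.45) − 0.05·(-10.656, 17.64) = (0.7328, 3.568)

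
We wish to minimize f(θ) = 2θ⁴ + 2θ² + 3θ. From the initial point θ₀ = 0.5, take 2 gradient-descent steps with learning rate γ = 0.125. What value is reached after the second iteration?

f′(θ) = 8θ³ + 4θ + 3
θ₁ = 0.5 − 0.125·6 = -0.25
θ₂ = -0.25 − 0.125·1.875 = -0.484375

-0.484375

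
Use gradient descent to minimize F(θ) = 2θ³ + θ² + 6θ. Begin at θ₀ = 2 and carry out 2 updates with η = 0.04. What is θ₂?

F′(θ) = 6θ² + 2θ + 6
Step 1: F′(2) = 34; θ₁ = 2 − 0.04·34 = 0.64
Step 2: F′(0.64) = 9.7376; θ₂ = 0.64 − 0.04·9.7376 = 0.250496

0.250496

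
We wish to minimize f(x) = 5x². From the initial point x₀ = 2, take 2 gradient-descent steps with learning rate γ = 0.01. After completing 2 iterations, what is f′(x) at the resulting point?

16.2

f′(x) = 10x
Step 1: f′(2) = 20; x₁ = 2 − 0.01·20 = 1.8
Step 2: f′(1.8) = 18; x₂ = 1.8 − 0.01·18 = 1.62
f′(x) at (1.62) = 16.2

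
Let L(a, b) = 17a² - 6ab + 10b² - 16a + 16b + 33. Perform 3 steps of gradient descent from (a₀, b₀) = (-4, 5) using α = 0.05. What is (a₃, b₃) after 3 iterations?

(3.378, -1.811)

∇L = (34a - 6b - 16, -6a + 20b + 16)
(a₁, b₁) = (-4, 5) − 0.05·(-182, 140) = (5.1, -2)
(a₂, b₂) = (5.1, -2) − 0.05·(169.4, -54.6) = (-3.37, 0.73)
(a₃, b₃) = (-3.37, 0.73) − 0.05·(-134.96, 50.82) = (3.378, -1.811)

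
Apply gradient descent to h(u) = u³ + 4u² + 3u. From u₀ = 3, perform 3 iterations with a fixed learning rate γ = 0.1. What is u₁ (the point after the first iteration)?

h′(u) = 3u² + 8u + 3
u₁ = 3 − 0.1·54 = -2.4

-2.4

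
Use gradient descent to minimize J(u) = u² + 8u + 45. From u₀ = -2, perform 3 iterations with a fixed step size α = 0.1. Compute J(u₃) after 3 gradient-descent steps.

J′(u) = 2u + 8
u₁ = -2 − 0.1·4 = -2.4
u₂ = -2.4 − 0.1·3.2 = -2.72
u₃ = -2.72 − 0.1·2.56 = -2.976
J(-2.976) = 30.048576

30.048576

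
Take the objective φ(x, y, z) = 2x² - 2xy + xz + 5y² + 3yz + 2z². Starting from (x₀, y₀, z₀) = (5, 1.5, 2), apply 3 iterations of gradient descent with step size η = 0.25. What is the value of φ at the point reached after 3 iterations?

293.109130859375

∇φ = (4x - 2y + z, -2x + 10y + 3z, x + 3y + 4z)
Step 1: at (5, 1.5, 2), ∇φ = (19, 11, 17.5) → (5, 1.5, 2) − 0.25·(19, 11, 17.5) = (0.25, -1.25, -2.375)
Step 2: at (0.25, -1.25, -2.375), ∇φ = (1.125, -20.125, -13) → (0.25, -1.25, -2.375) − 0.25·(1.125, -20.125, -13) = (-0.03125, 3.78125, 0.875)
Step 3: at (-0.03125, 3.78125, 0.875), ∇φ = (-6.8125, 40.5, 14.8125) → (-0.03125, 3.78125, 0.875) − 0.25·(-6.8125, 40.5, 14.8125) = (1.671875, -6.34375, -2.828125)
φ(1.671875, -6.34375, -2.828125) = 293.109130859375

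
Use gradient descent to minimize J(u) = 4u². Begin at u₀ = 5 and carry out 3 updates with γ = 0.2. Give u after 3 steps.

J′(u) = 8u
u₁ = 5 − 0.2·40 = -3
u₂ = -3 − 0.2·(-24) = 1.8
u₃ = 1.8 − 0.2·14.4 = -1.08

-1.08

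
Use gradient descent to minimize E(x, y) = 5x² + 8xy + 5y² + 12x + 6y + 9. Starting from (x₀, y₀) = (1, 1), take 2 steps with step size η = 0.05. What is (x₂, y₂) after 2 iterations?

(-0.77, -0.2)

∇E = (10x + 8y + 12, 8x + 10y + 6)
Step 1: at (1, 1), ∇E = (30, 24) → (1, 1) − 0.05·(30, 24) = (-0.5, -0.2)
Step 2: at (-0.5, -0.2), ∇E = (5.4, 0) → (-0.5, -0.2) − 0.05·(5.4, 0) = (-0.77, -0.2)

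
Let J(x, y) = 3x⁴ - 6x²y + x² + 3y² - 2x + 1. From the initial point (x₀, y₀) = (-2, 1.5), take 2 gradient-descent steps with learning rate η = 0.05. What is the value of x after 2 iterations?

1.7068

∇J = (12x³ - 12xy + 2x - 2, -6x² + 6y)
(x₁, y₁) = (-2, 1.5) − 0.05·(-66, -15) = (1.3, 2.25)
(x₂, y₂) = (1.3, 2.25) − 0.05·(-8.136, 3.36) = (1.7068, 2.082)
x = 1.7068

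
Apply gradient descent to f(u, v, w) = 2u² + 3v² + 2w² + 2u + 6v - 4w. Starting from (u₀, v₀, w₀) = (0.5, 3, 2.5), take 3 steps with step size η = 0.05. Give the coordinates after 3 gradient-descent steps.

∇f = (4u + 2, 6v + 6, 4w - 4)
(u₁, v₁, w₁) = (0.5, 3, 2.5) − 0.05·(4, 24, 6) = (0.3, 1.8, 2.2)
(u₂, v₂, w₂) = (0.3, 1.8, 2.2) − 0.05·(3.2, 16.8, 4.8) = (0.14, 0.96, 1.96)
(u₃, v₃, w₃) = (0.14, 0.96, 1.96) − 0.05·(2.56, 11.76, 3.84) = (0.012, 0.372, 1.768)

(0.012, 0.372, 1.768)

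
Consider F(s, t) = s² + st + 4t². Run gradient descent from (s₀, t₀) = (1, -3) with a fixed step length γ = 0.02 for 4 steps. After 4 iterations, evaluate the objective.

∇F = (2s + t, s + 8t)
Step 1: at (1, -3), ∇F = (-1, -23) → (1, -3) − 0.02·(-1, -23) = (1.02, -2.54)
Step 2: at (1.02, -2.54), ∇F = (-0.5, -19.3) → (1.02, -2.54) − 0.02·(-0.5, -19.3) = (1.03, -2.154)
Step 3: at (1.03, -2.154), ∇F = (-0.094, -16.202) → (1.03, -2.154) − 0.02·(-0.094, -16.202) = (1.03188, -1.82996)
Step 4: at (1.03188, -1.82996), ∇F = (0.2338, -13.6078) → (1.03188, -1.82996) − 0.02·(0.2338, -13.6078) = (1.027204, -1.557804)
F(1.027204, -1.557804) = 9.161978767264

9.161978767264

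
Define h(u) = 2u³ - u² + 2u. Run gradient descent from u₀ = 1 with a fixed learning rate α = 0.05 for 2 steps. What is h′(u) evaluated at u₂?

2.595174

h′(u) = 6u² - 2u + 2
Step 1: h′(1) = 6; u₁ = 1 − 0.05·6 = 0.7
Step 2: h′(0.7) = 3.54; u₂ = 0.7 − 0.05·3.54 = 0.523
h′(u) at (0.523) = 2.595174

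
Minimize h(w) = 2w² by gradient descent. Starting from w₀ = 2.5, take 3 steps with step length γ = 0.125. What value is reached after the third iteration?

0.3125

h′(w) = 4w
Step 1: h′(2.5) = 10; w₁ = 2.5 − 0.125·10 = 1.25
Step 2: h′(1.25) = 5; w₂ = 1.25 − 0.125·5 = 0.625
Step 3: h′(0.625) = 2.5; w₃ = 0.625 − 0.125·2.5 = 0.3125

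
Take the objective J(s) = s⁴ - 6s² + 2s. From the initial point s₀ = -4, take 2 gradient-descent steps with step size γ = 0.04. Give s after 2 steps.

-6.00080384

J′(s) = 4s³ - 12s + 2
s₁ = -4 − 0.04·(-206) = 4.24
s₂ = 4.24 − 0.04·256.020096 = -6.00080384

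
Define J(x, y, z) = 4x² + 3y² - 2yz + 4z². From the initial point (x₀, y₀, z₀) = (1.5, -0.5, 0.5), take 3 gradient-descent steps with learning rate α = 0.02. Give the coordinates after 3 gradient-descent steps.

∇J = (8x, 6y - 2z, -2y + 8z)
(x₁, y₁, z₁) = (1.5, -0.5, 0.5) − 0.02·(12, -4, 5) = (1.26, -0.42, 0.4)
(x₂, y₂, z₂) = (1.26, -0.42, 0.4) − 0.02·(10.08, -3.32, 4.04) = (1.0584, -0.3536, 0.3192)
(x₃, y₃, z₃) = (1.0584, -0.3536, 0.3192) − 0.02·(8.4672, -2.76, 3.2608) = (0.889056, -0.2984, 0.253984)

(0.889056, -0.2984, 0.253984)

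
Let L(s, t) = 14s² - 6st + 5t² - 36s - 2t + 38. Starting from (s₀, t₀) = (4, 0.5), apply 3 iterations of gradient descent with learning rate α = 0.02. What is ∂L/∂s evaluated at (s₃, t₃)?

4.960448

∇L = (28s - 6t - 36, -6s + 10t - 2)
(s₁, t₁) = (4, 0.5) − 0.02·(73, -21) = (2.54, 0.92)
(s₂, t₂) = (2.54, 0.92) − 0.02·(29.6, -8.04) = (1.948, 1.0808)
(s₃, t₃) = (1.948, 1.0808) − 0.02·(12.0592, -2.88) = (1.706816, 1.1384)
∂L/∂s at (1.706816, 1.1384) = 4.960448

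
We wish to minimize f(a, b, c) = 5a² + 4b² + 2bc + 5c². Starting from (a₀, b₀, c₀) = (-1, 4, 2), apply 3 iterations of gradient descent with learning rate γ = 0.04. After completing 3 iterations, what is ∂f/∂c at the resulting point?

2.822912

∇f = (10a, 8b + 2c, 2b + 10c)
(a₁, b₁, c₁) = (-1, 4, 2) − 0.04·(-10, 36, 28) = (-0.6, 2.56, 0.88)
(a₂, b₂, c₂) = (-0.6, 2.56, 0.88) − 0.04·(-6, 22.24, 13.92) = (-0.36, 1.6704, 0.3232)
(a₃, b₃, c₃) = (-0.36, 1.6704, 0.3232) − 0.04·(-3.6, 14.0096, 6.5728) = (-0.216, 1.110016, 0.060288)
∂f/∂c at (-0.216, 1.110016, 0.060288) = 2.822912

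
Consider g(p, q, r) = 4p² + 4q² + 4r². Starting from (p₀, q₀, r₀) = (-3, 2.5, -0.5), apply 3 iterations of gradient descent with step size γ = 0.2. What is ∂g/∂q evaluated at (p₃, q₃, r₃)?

∇g = (8p, 8q, 8r)
Step 1: at (-3, 2.5, -0.5), ∇g = (-24, 20, -4) → (-3, 2.5, -0.5) − 0.2·(-24, 20, -4) = (1.8, -1.5, 0.3)
Step 2: at (1.8, -1.5, 0.3), ∇g = (14.4, -12, 2.4) → (1.8, -1.5, 0.3) − 0.2·(14.4, -12, 2.4) = (-1.08, 0.9, -0.18)
Step 3: at (-1.08, 0.9, -0.18), ∇g = (-8.64, 7.2, -1.44) → (-1.08, 0.9, -0.18) − 0.2·(-8.64, 7.2, -1.44) = (0.648, -0.54, 0.108)
∂g/∂q at (0.648, -0.54, 0.108) = -4.32

-4.32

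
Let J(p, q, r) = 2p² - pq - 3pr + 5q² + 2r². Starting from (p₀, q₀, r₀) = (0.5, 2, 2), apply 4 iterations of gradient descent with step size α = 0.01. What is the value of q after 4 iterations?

1.33252115

∇J = (4p - q - 3r, -p + 10q, -3p + 4r)
(p₁, q₁, r₁) = (0.5, 2, 2) − 0.01·(-6, 19.5, 6.5) = (0.56, 1.805, 1.935)
(p₂, q₂, r₂) = (0.56, 1.805, 1.935) − 0.01·(-5.37, 17.49, 6.06) = (0.6137, 1.6301, 1.8744)
(p₃, q₃, r₃) = (0.6137, 1.6301, 1.8744) − 0.01·(-4.7985, 15.6873, 5.6565) = (0.661685, 1.473227, 1.817835)
(p₄, q₄, r₄) = (0.661685, 1.473227, 1.817835) − 0.01·(-4.279992, 14.070585, 5.286285) = (0.70448492, 1.33252115, 1.76497215)
q = 1.33252115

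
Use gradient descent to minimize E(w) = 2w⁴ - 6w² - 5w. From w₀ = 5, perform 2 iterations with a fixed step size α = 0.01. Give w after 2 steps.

E′(w) = 8w³ - 12w - 5
w₁ = 5 − 0.01·935 = -4.35
w₂ = -4.35 − 0.01·(-611.303) = 1.76303

1.76303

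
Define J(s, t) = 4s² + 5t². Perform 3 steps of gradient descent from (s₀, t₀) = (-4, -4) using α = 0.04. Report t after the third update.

-0.864

∇J = (8s, 10t)
(s₁, t₁) = (-4, -4) − 0.04·(-32, -40) = (-2.72, -2.4)
(s₂, t₂) = (-2.72, -2.4) − 0.04·(-21.76, -24) = (-1.8496, -1.44)
(s₃, t₃) = (-1.8496, -1.44) − 0.04·(-14.7968, -14.4) = (-1.257728, -0.864)
t = -0.864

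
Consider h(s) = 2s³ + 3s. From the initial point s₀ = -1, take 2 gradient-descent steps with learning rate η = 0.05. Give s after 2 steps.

-2.23075

h′(s) = 6s² + 3
Step 1: h′(-1) = 9; s₁ = -1 − 0.05·9 = -1.45
Step 2: h′(-1.45) = 15.615; s₂ = -1.45 − 0.05·15.615 = -2.23075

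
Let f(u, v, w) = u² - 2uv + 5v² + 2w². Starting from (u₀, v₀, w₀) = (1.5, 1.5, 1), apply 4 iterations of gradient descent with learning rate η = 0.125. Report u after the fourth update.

0.75

∇f = (2u - 2v, -2u + 10v, 4w)
Step 1: at (1.5, 1.5, 1), ∇f = (0, 12, 4) → (1.5, 1.5, 1) − 0.125·(0, 12, 4) = (1.5, 0, 0.5)
Step 2: at (1.5, 0, 0.5), ∇f = (3, -3, 2) → (1.5, 0, 0.5) − 0.125·(3, -3, 2) = (1.125, 0.375, 0.25)
Step 3: at (1.125, 0.375, 0.25), ∇f = (1.5, 1.5, 1) → (1.125, 0.375, 0.25) − 0.125·(1.5, 1.5, 1) = (0.9375, 0.1875, 0.125)
Step 4: at (0.9375, 0.1875, 0.125), ∇f = (1.5, 0, 0.5) → (0.9375, 0.1875, 0.125) − 0.125·(1.5, 0, 0.5) = (0.75, 0.1875, 0.0625)
u = 0.75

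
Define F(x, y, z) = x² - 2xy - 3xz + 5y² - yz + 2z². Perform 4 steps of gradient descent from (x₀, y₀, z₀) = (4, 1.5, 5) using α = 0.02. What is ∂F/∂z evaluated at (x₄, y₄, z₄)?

2.874216

∇F = (2x - 2y - 3z, -2x + 10y - z, -3x - y + 4z)
Step 1: at (4, 1.5, 5), ∇F = (-10, 2, 6.5) → (4, 1.5, 5) − 0.02·(-10, 2, 6.5) = (4.2, 1.46, 4.87)
Step 2: at (4.2, 1.46, 4.87), ∇F = (-9.13, 1.33, 5.42) → (4.2, 1.46, 4.87) − 0.02·(-9.13, 1.33, 5.42) = (4.3826, 1.4334, 4.7616)
Step 3: at (4.3826, 1.4334, 4.7616), ∇F = (-8.3864, 0.8072, 4.4652) → (4.3826, 1.4334, 4.7616) − 0.02·(-8.3864, 0.8072, 4.4652) = (4.550328, 1.417256, 4.672296)
Step 4: at (4.550328, 1.417256, 4.672296), ∇F = (-7.750744, 0.399608, 3.620944) → (4.550328, 1.417256, 4.672296) − 0.02·(-7.750744, 0.399608, 3.620944) = (4.70534288, 1.40926384, 4.59987712)
∂F/∂z at (4.70534288, 1.40926384, 4.59987712) = 2.874216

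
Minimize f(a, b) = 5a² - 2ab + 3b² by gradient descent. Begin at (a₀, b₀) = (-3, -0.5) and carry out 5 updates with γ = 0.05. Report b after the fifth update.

-0.31322

∇f = (10a - 2b, -2a + 6b)
(a₁, b₁) = (-3, -0.5) − 0.05·(-29, 3) = (-1.55, -0.65)
(a₂, b₂) = (-1.55, -0.65) − 0.05·(-14.2, -0.8) = (-0.84, -0.61)
(a₃, b₃) = (-0.84, -0.61) − 0.05·(-7.18, -1.98) = (-0.481, -0.511)
(a₄, b₄) = (-0.481, -0.511) − 0.05·(-3.788, -2.104) = (-0.2916, -0.4058)
(a₅, b₅) = (-0.2916, -0.4058) − 0.05·(-2.1044, -1.8516) = (-0.18638, -0.31322)
b = -0.31322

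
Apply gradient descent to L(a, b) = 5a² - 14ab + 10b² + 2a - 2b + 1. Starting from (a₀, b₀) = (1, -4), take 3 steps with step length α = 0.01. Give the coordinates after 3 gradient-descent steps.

(-0.493248, -1.895824)

∇L = (10a - 14b + 2, -14a + 20b - 2)
(a₁, b₁) = (1, -4) − 0.01·(68, -96) = (0.32, -3.04)
(a₂, b₂) = (0.32, -3.04) − 0.01·(47.76, -67.28) = (-0.1576, -2.3672)
(a₃, b₃) = (-0.1576, -2.3672) − 0.01·(33.5648, -47.1376) = (-0.493248, -1.895824)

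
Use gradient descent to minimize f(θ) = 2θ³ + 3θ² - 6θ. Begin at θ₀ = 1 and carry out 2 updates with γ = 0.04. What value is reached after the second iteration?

f′(θ) = 6θ² + 6θ - 6
Step 1: f′(1) = 6; θ₁ = 1 − 0.04·6 = 0.76
Step 2: f′(0.76) = 2.0256; θ₂ = 0.76 − 0.04·2.0256 = 0.678976

0.678976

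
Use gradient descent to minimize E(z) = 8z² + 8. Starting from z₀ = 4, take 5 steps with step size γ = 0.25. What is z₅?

E′(z) = 16z
Step 1: E′(4) = 64; z₁ = 4 − 0.25·64 = -12
Step 2: E′(-12) = -192; z₂ = -12 − 0.25·(-192) = 36
Step 3: E′(36) = 576; z₃ = 36 − 0.25·576 = -108
Step 4: E′(-108) = -1728; z₄ = -108 − 0.25·(-1728) = 324
Step 5: E′(324) = 5184; z₅ = 324 − 0.25·5184 = -972

-972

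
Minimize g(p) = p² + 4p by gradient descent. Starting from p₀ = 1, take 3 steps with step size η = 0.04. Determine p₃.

g′(p) = 2p + 4
p₁ = 1 − 0.04·6 = 0.76
p₂ = 0.76 − 0.04·5.52 = 0.5392
p₃ = 0.5392 − 0.04·5.0784 = 0.336064

0.336064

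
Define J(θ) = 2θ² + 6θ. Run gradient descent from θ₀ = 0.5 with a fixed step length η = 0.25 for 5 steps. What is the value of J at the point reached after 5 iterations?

-4.5

J′(θ) = 4θ + 6
θ₁ = 0.5 − 0.25·8 = -1.5
θ₂ = -1.5 − 0.25·0 = -1.5
θ₃ = -1.5 − 0.25·0 = -1.5
θ₄ = -1.5 − 0.25·0 = -1.5
θ₅ = -1.5 − 0.25·0 = -1.5
J(-1.5) = -4.5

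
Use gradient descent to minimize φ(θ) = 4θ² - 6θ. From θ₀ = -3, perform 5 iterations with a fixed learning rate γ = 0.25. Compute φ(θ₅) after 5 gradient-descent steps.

φ′(θ) = 8θ - 6
θ₁ = -3 − 0.25·(-30) = 4.5
θ₂ = 4.5 − 0.25·30 = -3
θ₃ = -3 − 0.25·(-30) = 4.5
θ₄ = 4.5 − 0.25·30 = -3
θ₅ = -3 − 0.25·(-30) = 4.5
φ(4.5) = 54

54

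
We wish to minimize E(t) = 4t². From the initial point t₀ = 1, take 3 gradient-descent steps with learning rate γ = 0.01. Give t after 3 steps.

0.778688

E′(t) = 8t
Step 1: E′(1) = 8; t₁ = 1 − 0.01·8 = 0.92
Step 2: E′(0.92) = 7.36; t₂ = 0.92 − 0.01·7.36 = 0.8464
Step 3: E′(0.8464) = 6.7712; t₃ = 0.8464 − 0.01·6.7712 = 0.778688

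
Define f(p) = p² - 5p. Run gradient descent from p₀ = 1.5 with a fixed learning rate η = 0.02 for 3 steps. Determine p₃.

f′(p) = 2p - 5
p₁ = 1.5 − 0.02·(-2) = 1.54
p₂ = 1.54 − 0.02·(-1.92) = 1.5784
p₃ = 1.5784 − 0.02·(-1.8432) = 1.615264

1.615264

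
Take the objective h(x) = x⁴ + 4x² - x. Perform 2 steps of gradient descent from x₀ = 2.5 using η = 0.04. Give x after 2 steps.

-0.40656384

h′(x) = 4x³ + 8x - 1
Step 1: h′(2.5) = 81.5; x₁ = 2.5 − 0.04·81.5 = -0.76
Step 2: h′(-0.76) = -8.835904; x₂ = -0.76 − 0.04·(-8.835904) = -0.40656384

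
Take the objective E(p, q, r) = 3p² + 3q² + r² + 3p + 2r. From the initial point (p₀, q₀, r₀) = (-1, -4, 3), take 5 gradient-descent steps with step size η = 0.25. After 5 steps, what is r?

∇E = (6p + 3, 6q, 2r + 2)
(p₁, q₁, r₁) = (-1, -4, 3) − 0.25·(-3, -24, 8) = (-0.25, 2, 1)
(p₂, q₂, r₂) = (-0.25, 2, 1) − 0.25·(1.5, 12, 4) = (-0.625, -1, 0)
(p₃, q₃, r₃) = (-0.625, -1, 0) − 0.25·(-0.75, -6, 2) = (-0.4375, 0.5, -0.5)
(p₄, q₄, r₄) = (-0.4375, 0.5, -0.5) − 0.25·(0.375, 3, 1) = (-0.53125, -0.25, -0.75)
(p₅, q₅, r₅) = (-0.53125, -0.25, -0.75) − 0.25·(-0.1875, -1.5, 0.5) = (-0.484375, 0.125, -0.875)
r = -0.875

-0.875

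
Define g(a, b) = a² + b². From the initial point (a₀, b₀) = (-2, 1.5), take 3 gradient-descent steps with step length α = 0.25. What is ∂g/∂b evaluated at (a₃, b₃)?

∇g = (2a, 2b)
Step 1: at (-2, 1.5), ∇g = (-4, 3) → (-2, 1.5) − 0.25·(-4, 3) = (-1, 0.75)
Step 2: at (-1, 0.75), ∇g = (-2, 1.5) → (-1, 0.75) − 0.25·(-2, 1.5) = (-0.5, 0.375)
Step 3: at (-0.5, 0.375), ∇g = (-1, 0.75) → (-0.5, 0.375) − 0.25·(-1, 0.75) = (-0.25, 0.1875)
∂g/∂b at (-0.25, 0.1875) = 0.375

0.375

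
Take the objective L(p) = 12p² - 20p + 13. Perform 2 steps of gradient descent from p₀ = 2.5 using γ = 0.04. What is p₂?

0.836

L′(p) = 24p - 20
Step 1: L′(2.5) = 40; p₁ = 2.5 − 0.04·40 = 0.9
Step 2: L′(0.9) = 1.6; p₂ = 0.9 − 0.04·1.6 = 0.836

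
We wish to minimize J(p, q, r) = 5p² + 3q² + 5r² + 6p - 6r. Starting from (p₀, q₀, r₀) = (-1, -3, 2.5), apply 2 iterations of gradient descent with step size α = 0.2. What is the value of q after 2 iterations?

∇J = (10p + 6, 6q, 10r - 6)
(p₁, q₁, r₁) = (-1, -3, 2.5) − 0.2·(-4, -18, 19) = (-0.2, 0.6, -1.3)
(p₂, q₂, r₂) = (-0.2, 0.6, -1.3) − 0.2·(4, 3.6, -19) = (-1, -0.12, 2.5)
q = -0.12

-0.12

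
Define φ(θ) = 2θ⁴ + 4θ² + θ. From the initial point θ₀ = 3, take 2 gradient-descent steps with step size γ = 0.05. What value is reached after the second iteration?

291.00705

φ′(θ) = 8θ³ + 8θ + 1
θ₁ = 3 − 0.05·241 = -9.05
θ₂ = -9.05 − 0.05·(-6001.141) = 291.00705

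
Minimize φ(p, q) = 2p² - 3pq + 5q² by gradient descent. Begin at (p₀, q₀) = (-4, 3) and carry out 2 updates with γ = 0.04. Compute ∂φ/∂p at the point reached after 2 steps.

-10.7424

∇φ = (4p - 3q, -3p + 10q)
(p₁, q₁) = (-4, 3) − 0.04·(-25, 42) = (-3, 1.32)
(p₂, q₂) = (-3, 1.32) − 0.04·(-15.96, 22.2) = (-2.3616, 0.432)
∂φ/∂p at (-2.3616, 0.432) = -10.7424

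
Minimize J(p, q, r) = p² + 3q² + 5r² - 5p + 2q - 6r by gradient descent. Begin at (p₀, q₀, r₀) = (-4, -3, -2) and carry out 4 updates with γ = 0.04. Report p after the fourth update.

-2.15655424

∇J = (2p - 5, 6q + 2, 10r - 6)
Step 1: at (-4, -3, -2), ∇J = (-13, -16, -26) → (-4, -3, -2) − 0.04·(-13, -16, -26) = (-3.48, -2.36, -0.96)
Step 2: at (-3.48, -2.36, -0.96), ∇J = (-11.96, -12.16, -15.6) → (-3.48, -2.36, -0.96) − 0.04·(-11.96, -12.16, -15.6) = (-3.0016, -1.8736, -0.336)
Step 3: at (-3.0016, -1.8736, -0.336), ∇J = (-11.0032, -9.2416, -9.36) → (-3.0016, -1.8736, -0.336) − 0.04·(-11.0032, -9.2416, -9.36) = (-2.561472, -1.503936, 0.0384)
Step 4: at (-2.561472, -1.503936, 0.0384), ∇J = (-10.122944, -7.023616, -5.616) → (-2.561472, -1.503936, 0.0384) − 0.04·(-10.122944, -7.023616, -5.616) = (-2.15655424, -1.22299136, 0.26304)
p = -2.15655424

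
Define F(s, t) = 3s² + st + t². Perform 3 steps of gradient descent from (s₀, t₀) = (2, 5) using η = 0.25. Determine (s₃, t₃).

∇F = (6s + t, s + 2t)
(s₁, t₁) = (2, 5) − 0.25·(17, 12) = (-2.25, 2)
(s₂, t₂) = (-2.25, 2) − 0.25·(-11.5, 1.75) = (0.625, 1.5625)
(s₃, t₃) = (0.625, 1.5625) − 0.25·(5.3125, 3.75) = (-0.703125, 0.625)

(-0.703125, 0.625)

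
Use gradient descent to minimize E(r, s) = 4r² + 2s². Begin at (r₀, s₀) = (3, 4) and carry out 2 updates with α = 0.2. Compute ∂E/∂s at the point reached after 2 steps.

∇E = (8r, 4s)
(r₁, s₁) = (3, 4) − 0.2·(24, 16) = (-1.8, 0.8)
(r₂, s₂) = (-1.8, 0.8) − 0.2·(-14.4, 3.2) = (1.08, 0.16)
∂E/∂s at (1.08, 0.16) = 0.64

0.64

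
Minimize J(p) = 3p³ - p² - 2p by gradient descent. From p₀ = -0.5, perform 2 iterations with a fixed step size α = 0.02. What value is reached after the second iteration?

-0.5556125

J′(p) = 9p² - 2p - 2
Step 1: J′(-0.5) = 1.25; p₁ = -0.5 − 0.02·1.25 = -0.525
Step 2: J′(-0.525) = 1.530625; p₂ = -0.525 − 0.02·1.530625 = -0.5556125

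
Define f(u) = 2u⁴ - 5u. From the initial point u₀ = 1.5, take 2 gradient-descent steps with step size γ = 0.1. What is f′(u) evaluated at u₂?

-4.996705353728

f′(u) = 8u³ - 5
Step 1: f′(1.5) = 22; u₁ = 1.5 − 0.1·22 = -0.7
Step 2: f′(-0.7) = -7.744; u₂ = -0.7 − 0.1·(-7.744) = 0.0744
f′(u) at (0.0744) = -4.996705353728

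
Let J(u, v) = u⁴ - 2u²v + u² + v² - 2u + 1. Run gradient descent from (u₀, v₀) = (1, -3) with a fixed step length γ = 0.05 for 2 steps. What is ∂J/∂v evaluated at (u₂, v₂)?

-4.73283072

∇J = (4u³ - 4uv + 2u - 2, -2u² + 2v)
(u₁, v₁) = (1, -3) − 0.05·(16, -8) = (0.2, -2.6)
(u₂, v₂) = (0.2, -2.6) − 0.05·(0.512, -5.28) = (0.1744, -2.336)
∂J/∂v at (0.1744, -2.336) = -4.73283072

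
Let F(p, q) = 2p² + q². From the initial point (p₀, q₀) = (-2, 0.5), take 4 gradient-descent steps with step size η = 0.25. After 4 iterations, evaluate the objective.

∇F = (4p, 2q)
(p₁, q₁) = (-2, 0.5) − 0.25·(-8, 1) = (0, 0.25)
(p₂, q₂) = (0, 0.25) − 0.25·(0, 0.5) = (0, 0.125)
(p₃, q₃) = (0, 0.125) − 0.25·(0, 0.25) = (0, 0.0625)
(p₄, q₄) = (0, 0.0625) − 0.25·(0, 0.125) = (0, 0.03125)
F(0, 0.03125) = 0.0009765625

0.0009765625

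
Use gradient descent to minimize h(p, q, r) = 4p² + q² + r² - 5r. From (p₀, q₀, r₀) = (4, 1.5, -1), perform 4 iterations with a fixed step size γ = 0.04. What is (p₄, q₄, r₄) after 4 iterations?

∇h = (8p, 2q, 2r - 5)
Step 1: at (4, 1.5, -1), ∇h = (32, 3, -7) → (4, 1.5, -1) − 0.04·(32, 3, -7) = (2.72, 1.38, -0.72)
Step 2: at (2.72, 1.38, -0.72), ∇h = (21.76, 2.76, -6.44) → (2.72, 1.38, -0.72) − 0.04·(21.76, 2.76, -6.44) = (1.8496, 1.2696, -0.4624)
Step 3: at (1.8496, 1.2696, -0.4624), ∇h = (14.7968, 2.5392, -5.9248) → (1.8496, 1.2696, -0.4624) − 0.04·(14.7968, 2.5392, -5.9248) = (1.257728, 1.168032, -0.225408)
Step 4: at (1.257728, 1.168032, -0.225408), ∇h = (10.061824, 2.336064, -5.450816) → (1.257728, 1.168032, -0.225408) − 0.04·(10.061824, 2.336064, -5.450816) = (0.85525504, 1.07458944, -0.00737536)

(0.85525504, 1.07458944, -0.00737536)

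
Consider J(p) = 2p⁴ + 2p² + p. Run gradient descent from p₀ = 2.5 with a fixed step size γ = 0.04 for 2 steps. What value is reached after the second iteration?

5.62229888

J′(p) = 8p³ + 4p + 1
Step 1: J′(2.5) = 136; p₁ = 2.5 − 0.04·136 = -2.94
Step 2: J′(-2.94) = -214.057472; p₂ = -2.94 − 0.04·(-214.057472) = 5.62229888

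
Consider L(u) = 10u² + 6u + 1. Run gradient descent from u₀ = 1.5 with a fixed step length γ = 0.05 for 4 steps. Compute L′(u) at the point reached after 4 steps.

0

L′(u) = 20u + 6
u₁ = 1.5 − 0.05·36 = -0.3
u₂ = -0.3 − 0.05·0 = -0.3
u₃ = -0.3 − 0.05·0 = -0.3
u₄ = -0.3 − 0.05·0 = -0.3
L′(u) at (-0.3) = 0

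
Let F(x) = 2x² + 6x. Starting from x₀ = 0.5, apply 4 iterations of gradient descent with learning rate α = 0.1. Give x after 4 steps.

-1.2408

F′(x) = 4x + 6
Step 1: F′(0.5) = 8; x₁ = 0.5 − 0.1·8 = -0.3
Step 2: F′(-0.3) = 4.8; x₂ = -0.3 − 0.1·4.8 = -0.78
Step 3: F′(-0.78) = 2.88; x₃ = -0.78 − 0.1·2.88 = -1.068
Step 4: F′(-1.068) = 1.728; x₄ = -1.068 − 0.1·1.728 = -1.2408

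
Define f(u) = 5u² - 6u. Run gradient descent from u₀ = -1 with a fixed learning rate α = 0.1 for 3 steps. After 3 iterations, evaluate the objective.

-1.8

f′(u) = 10u - 6
Step 1: f′(-1) = -16; u₁ = -1 − 0.1·(-16) = 0.6
Step 2: f′(0.6) = 0; u₂ = 0.6 − 0.1·0 = 0.6
Step 3: f′(0.6) = 0; u₃ = 0.6 − 0.1·0 = 0.6
f(0.6) = -1.8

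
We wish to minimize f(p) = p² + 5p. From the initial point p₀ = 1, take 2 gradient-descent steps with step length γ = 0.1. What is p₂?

-0.26

f′(p) = 2p + 5
Step 1: f′(1) = 7; p₁ = 1 − 0.1·7 = 0.3
Step 2: f′(0.3) = 5.6; p₂ = 0.3 − 0.1·5.6 = -0.26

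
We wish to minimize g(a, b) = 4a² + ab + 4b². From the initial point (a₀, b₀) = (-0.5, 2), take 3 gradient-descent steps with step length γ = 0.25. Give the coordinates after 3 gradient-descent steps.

∇g = (8a + b, a + 8b)
(a₁, b₁) = (-0.5, 2) − 0.25·(-2, 15.5) = (0, -1.875)
(a₂, b₂) = (0, -1.875) − 0.25·(-1.875, -15) = (0.46875, 1.875)
(a₃, b₃) = (0.46875, 1.875) − 0.25·(5.625, 15.46875) = (-0.9375, -1.9921875)

(-0.9375, -1.9921875)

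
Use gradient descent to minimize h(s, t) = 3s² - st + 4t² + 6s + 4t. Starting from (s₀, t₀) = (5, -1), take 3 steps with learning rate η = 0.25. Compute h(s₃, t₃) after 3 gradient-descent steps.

49.943359375

∇h = (6s - t + 6, -s + 8t + 4)
Step 1: at (5, -1), ∇h = (37, -9) → (5, -1) − 0.25·(37, -9) = (-4.25, 1.25)
Step 2: at (-4.25, 1.25), ∇h = (-20.75, 18.25) → (-4.25, 1.25) − 0.25·(-20.75, 18.25) = (0.9375, -3.3125)
Step 3: at (0.9375, -3.3125), ∇h = (14.9375, -23.4375) → (0.9375, -3.3125) − 0.25·(14.9375, -23.4375) = (-2.796875, 2.546875)
h(-2.796875, 2.546875) = 49.943359375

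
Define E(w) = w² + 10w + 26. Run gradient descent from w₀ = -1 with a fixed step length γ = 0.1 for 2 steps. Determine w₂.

-2.44

E′(w) = 2w + 10
Step 1: E′(-1) = 8; w₁ = -1 − 0.1·8 = -1.8
Step 2: E′(-1.8) = 6.4; w₂ = -1.8 − 0.1·6.4 = -2.44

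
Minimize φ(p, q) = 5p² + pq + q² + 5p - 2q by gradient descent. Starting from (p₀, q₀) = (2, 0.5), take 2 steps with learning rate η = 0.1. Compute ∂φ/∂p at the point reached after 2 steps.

0.175

∇φ = (10p + q + 5, p + 2q - 2)
(p₁, q₁) = (2, 0.5) − 0.1·(25.5, 1) = (-0.55, 0.4)
(p₂, q₂) = (-0.55, 0.4) − 0.1·(-0.1, -1.75) = (-0.54, 0.575)
∂φ/∂p at (-0.54, 0.575) = 0.175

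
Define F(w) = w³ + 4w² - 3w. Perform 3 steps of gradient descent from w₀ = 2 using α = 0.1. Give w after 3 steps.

0.3203125

F′(w) = 3w² + 8w - 3
Step 1: F′(2) = 25; w₁ = 2 − 0.1·25 = -0.5
Step 2: F′(-0.5) = -6.25; w₂ = -0.5 − 0.1·(-6.25) = 0.125
Step 3: F′(0.125) = -1.953125; w₃ = 0.125 − 0.1·(-1.953125) = 0.3203125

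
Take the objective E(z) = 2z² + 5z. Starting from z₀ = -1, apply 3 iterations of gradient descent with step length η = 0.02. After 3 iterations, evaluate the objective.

E′(z) = 4z + 5
Step 1: E′(-1) = 1; z₁ = -1 − 0.02·1 = -1.02
Step 2: E′(-1.02) = 0.92; z₂ = -1.02 − 0.02·0.92 = -1.0384
Step 3: E′(-1.0384) = 0.8464; z₃ = -1.0384 − 0.02·0.8464 = -1.055328
E(-1.055328) = -3.049205624832

-3.049205624832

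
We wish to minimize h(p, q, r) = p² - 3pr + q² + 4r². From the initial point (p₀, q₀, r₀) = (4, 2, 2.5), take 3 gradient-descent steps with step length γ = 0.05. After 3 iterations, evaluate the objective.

8.69498518359375

∇h = (2p - 3r, 2q, -3p + 8r)
Step 1: at (4, 2, 2.5), ∇h = (0.5, 4, 8) → (4, 2, 2.5) − 0.05·(0.5, 4, 8) = (3.975, 1.8, 2.1)
Step 2: at (3.975, 1.8, 2.1), ∇h = (1.65, 3.6, 4.875) → (3.975, 1.8, 2.1) − 0.05·(1.65, 3.6, 4.875) = (3.8925, 1.62, 1.85625)
Step 3: at (3.8925, 1.62, 1.85625), ∇h = (2.21625, 3.24, 3.1725) → (3.8925, 1.62, 1.85625) − 0.05·(2.21625, 3.24, 3.1725) = (3.7816875, 1.458, 1.697625)
h(3.7816875, 1.458, 1.697625) = 8.69498518359375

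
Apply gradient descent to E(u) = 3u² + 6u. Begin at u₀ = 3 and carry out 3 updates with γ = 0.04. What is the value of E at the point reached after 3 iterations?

E′(u) = 6u + 6
u₁ = 3 − 0.04·24 = 2.04
u₂ = 2.04 − 0.04·18.24 = 1.3104
u₃ = 1.3104 − 0.04·13.8624 = 0.755904
E(0.755904) = 6.249596571648

6.249596571648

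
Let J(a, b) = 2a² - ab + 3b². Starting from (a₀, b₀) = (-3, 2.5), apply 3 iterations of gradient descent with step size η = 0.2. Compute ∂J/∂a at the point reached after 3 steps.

0.056

∇J = (4a - b, -a + 6b)
Step 1: at (-3, 2.5), ∇J = (-14.5, 18) → (-3, 2.5) − 0.2·(-14.5, 18) = (-0.1, -1.1)
Step 2: at (-0.1, -1.1), ∇J = (0.7, -6.5) → (-0.1, -1.1) − 0.2·(0.7, -6.5) = (-0.24, 0.2)
Step 3: at (-0.24, 0.2), ∇J = (-1.16, 1.44) → (-0.24, 0.2) − 0.2·(-1.16, 1.44) = (-0.008, -0.088)
∂J/∂a at (-0.008, -0.088) = 0.056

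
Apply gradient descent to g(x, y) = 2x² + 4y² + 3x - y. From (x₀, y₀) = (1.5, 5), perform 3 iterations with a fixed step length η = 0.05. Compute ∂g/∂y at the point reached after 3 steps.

8.424

∇g = (4x + 3, 8y - 1)
(x₁, y₁) = (1.5, 5) − 0.05·(9, 39) = (1.05, 3.05)
(x₂, y₂) = (1.05, 3.05) − 0.05·(7.2, 23.4) = (0.69, 1.88)
(x₃, y₃) = (0.69, 1.88) − 0.05·(5.76, 14.04) = (0.402, 1.178)
∂g/∂y at (0.402, 1.178) = 8.424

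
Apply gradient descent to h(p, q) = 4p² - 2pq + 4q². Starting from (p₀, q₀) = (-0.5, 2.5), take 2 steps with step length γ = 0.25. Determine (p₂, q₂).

∇h = (8p - 2q, -2p + 8q)
(p₁, q₁) = (-0.5, 2.5) − 0.25·(-9, 21) = (1.75, -2.75)
(p₂, q₂) = (1.75, -2.75) − 0.25·(19.5, -25.5) = (-3.125, 3.625)

(-3.125, 3.625)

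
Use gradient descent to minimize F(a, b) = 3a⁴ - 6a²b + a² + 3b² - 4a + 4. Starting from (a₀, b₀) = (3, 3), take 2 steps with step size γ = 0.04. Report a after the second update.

∇F = (12a³ - 12ab + 2a - 4, -6a² + 6b)
(a₁, b₁) = (3, 3) − 0.04·(218, -36) = (-5.72, 4.44)
(a₂, b₂) = (-5.72, 4.44) − 0.04·(-1956.469376, -169.6704) = (72.53877504, 11.226816)
a = 72.53877504

72.53877504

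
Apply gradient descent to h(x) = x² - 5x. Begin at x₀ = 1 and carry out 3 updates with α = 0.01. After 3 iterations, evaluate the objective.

-4.256854643056

h′(x) = 2x - 5
Step 1: h′(1) = -3; x₁ = 1 − 0.01·(-3) = 1.03
Step 2: h′(1.03) = -2.94; x₂ = 1.03 − 0.01·(-2.94) = 1.0594
Step 3: h′(1.0594) = -2.8812; x₃ = 1.0594 − 0.01·(-2.8812) = 1.088212
h(1.088212) = -4.256854643056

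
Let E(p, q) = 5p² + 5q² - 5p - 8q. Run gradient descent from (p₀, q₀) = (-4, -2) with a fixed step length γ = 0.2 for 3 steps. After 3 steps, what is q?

∇E = (10p - 5, 10q - 8)
Step 1: at (-4, -2), ∇E = (-45, -28) → (-4, -2) − 0.2·(-45, -28) = (5, 3.6)
Step 2: at (5, 3.6), ∇E = (45, 28) → (5, 3.6) − 0.2·(45, 28) = (-4, -2)
Step 3: at (-4, -2), ∇E = (-45, -28) → (-4, -2) − 0.2·(-45, -28) = (5, 3.6)
q = 3.6

3.6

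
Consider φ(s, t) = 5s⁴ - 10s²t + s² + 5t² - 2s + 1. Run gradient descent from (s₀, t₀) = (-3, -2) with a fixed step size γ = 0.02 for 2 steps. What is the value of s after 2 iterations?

∇φ = (20s³ - 20st + 2s - 2, -10s² + 10t)
Step 1: at (-3, -2), ∇φ = (-668, -110) → (-3, -2) − 0.02·(-668, -110) = (10.36, 0.2)
Step 2: at (10.36, 0.2), ∇φ = (22215.97312, -1071.296) → (10.36, 0.2) − 0.02·(22215.97312, -1071.296) = (-433.9594624, 21.62592)
s = -433.9594624

-433.9594624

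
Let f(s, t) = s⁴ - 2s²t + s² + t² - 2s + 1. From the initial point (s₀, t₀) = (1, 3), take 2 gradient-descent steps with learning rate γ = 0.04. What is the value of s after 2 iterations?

∇f = (4s³ - 4st + 2s - 2, -2s² + 2t)
(s₁, t₁) = (1, 3) − 0.04·(-8, 4) = (1.32, 2.84)
(s₂, t₂) = (1.32, 2.84) − 0.04·(-5.155328, 2.1952) = (1.52621312, 2.752192)
s = 1.52621312

1.52621312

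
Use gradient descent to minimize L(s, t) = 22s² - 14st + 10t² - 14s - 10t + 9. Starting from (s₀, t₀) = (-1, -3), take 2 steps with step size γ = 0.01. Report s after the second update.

∇L = (44s - 14t - 14, -14s + 20t - 10)
Step 1: at (-1, -3), ∇L = (-16, -56) → (-1, -3) − 0.01·(-16, -56) = (-0.84, -2.44)
Step 2: at (-0.84, -2.44), ∇L = (-16.8, -47.04) → (-0.84, -2.44) − 0.01·(-16.8, -47.04) = (-0.672, -1.9696)
s = -0.672

-0.672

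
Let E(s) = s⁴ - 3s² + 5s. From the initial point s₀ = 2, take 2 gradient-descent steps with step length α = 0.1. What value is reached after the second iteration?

E′(s) = 4s³ - 6s + 5
s₁ = 2 − 0.1·25 = -0.5
s₂ = -0.5 − 0.1·7.5 = -1.25

-1.25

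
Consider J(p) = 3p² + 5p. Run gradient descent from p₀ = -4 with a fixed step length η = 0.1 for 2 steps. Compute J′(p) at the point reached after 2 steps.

-3.04

J′(p) = 6p + 5
p₁ = -4 − 0.1·(-19) = -2.1
p₂ = -2.1 − 0.1·(-7.6) = -1.34
J′(p) at (-1.34) = -3.04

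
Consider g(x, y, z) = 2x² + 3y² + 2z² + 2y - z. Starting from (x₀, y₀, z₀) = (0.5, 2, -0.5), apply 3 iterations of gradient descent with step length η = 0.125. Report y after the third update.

∇g = (4x, 6y + 2, 4z - 1)
Step 1: at (0.5, 2, -0.5), ∇g = (2, 14, -3) → (0.5, 2, -0.5) − 0.125·(2, 14, -3) = (0.25, 0.25, -0.125)
Step 2: at (0.25, 0.25, -0.125), ∇g = (1, 3.5, -1.5) → (0.25, 0.25, -0.125) − 0.125·(1, 3.5, -1.5) = (0.125, -0.1875, 0.0625)
Step 3: at (0.125, -0.1875, 0.0625), ∇g = (0.5, 0.875, -0.75) → (0.125, -0.1875, 0.0625) − 0.125·(0.5, 0.875, -0.75) = (0.0625, -0.296875, 0.15625)
y = -0.296875

-0.296875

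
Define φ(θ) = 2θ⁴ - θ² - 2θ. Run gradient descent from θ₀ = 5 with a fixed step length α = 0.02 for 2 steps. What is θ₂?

φ′(θ) = 8θ³ - 2θ - 2
θ₁ = 5 − 0.02·988 = -14.76
θ₂ = -14.76 − 0.02·(-25697.105408) = 499.18210816

499.18210816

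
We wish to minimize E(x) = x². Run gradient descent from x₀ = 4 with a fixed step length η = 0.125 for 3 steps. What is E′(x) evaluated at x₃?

3.375

E′(x) = 2x
Step 1: E′(4) = 8; x₁ = 4 − 0.125·8 = 3
Step 2: E′(3) = 6; x₂ = 3 − 0.125·6 = 2.25
Step 3: E′(2.25) = 4.5; x₃ = 2.25 − 0.125·4.5 = 1.6875
E′(x) at (1.6875) = 3.375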